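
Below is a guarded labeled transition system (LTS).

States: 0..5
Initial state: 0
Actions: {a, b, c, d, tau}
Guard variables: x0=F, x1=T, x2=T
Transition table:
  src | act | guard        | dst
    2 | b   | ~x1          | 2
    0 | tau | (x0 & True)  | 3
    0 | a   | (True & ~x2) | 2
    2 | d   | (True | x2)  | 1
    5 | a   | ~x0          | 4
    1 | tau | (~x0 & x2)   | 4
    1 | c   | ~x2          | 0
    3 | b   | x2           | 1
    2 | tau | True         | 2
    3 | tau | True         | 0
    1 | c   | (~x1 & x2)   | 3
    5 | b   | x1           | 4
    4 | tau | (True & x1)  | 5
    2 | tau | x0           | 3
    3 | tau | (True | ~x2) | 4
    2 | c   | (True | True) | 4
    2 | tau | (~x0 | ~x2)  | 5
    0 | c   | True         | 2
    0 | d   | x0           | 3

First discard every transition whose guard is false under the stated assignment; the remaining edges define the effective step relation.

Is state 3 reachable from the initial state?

12 transition(s) survive guard evaluation.
depth 0: {0}
depth 1: {2}  total {0,2}
depth 2: {1,4,5}  total {0,1,2,4,5}
Reachable = {0,1,2,4,5}

Answer: UNREACHABLE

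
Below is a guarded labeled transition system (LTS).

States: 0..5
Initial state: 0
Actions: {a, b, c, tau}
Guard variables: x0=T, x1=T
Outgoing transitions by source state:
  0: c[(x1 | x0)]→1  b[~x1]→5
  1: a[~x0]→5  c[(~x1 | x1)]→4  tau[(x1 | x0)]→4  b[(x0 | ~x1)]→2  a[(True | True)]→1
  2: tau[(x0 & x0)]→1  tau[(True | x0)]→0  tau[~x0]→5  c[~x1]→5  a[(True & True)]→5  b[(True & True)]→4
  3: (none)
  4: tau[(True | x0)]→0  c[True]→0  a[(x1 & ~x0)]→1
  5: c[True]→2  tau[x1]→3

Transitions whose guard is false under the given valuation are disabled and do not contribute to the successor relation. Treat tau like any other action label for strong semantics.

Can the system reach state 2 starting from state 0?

13 transition(s) survive guard evaluation.
depth 0: {0}
depth 1: {1}  now seen {0,1}
depth 2: {2,4}  now seen {0,1,2,4}
depth 3: {5}  now seen {0,1,2,4,5}
depth 4: {3}  now seen {0,1,2,3,4,5}
Reach set: {0,1,2,3,4,5}
witness 2: c·b

Answer: REACHABLE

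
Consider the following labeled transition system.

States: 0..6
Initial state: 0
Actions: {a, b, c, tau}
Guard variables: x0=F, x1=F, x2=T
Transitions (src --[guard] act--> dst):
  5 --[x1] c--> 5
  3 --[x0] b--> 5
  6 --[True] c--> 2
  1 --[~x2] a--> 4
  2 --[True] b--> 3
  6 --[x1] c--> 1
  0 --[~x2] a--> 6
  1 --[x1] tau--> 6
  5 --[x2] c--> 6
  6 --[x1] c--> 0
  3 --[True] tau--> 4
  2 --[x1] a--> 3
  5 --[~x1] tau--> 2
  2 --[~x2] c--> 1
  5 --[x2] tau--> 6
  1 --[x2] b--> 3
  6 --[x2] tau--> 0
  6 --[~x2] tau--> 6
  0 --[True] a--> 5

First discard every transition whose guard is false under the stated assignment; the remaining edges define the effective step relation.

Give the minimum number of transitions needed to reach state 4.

BFS to 4:
  L0 = {0}
  L1 = {5}
  L2 = {2,6}
  L3 = {3}
  L4 = {4}
depth(4)=4, e.g. a·tau·b·tau

Answer: 4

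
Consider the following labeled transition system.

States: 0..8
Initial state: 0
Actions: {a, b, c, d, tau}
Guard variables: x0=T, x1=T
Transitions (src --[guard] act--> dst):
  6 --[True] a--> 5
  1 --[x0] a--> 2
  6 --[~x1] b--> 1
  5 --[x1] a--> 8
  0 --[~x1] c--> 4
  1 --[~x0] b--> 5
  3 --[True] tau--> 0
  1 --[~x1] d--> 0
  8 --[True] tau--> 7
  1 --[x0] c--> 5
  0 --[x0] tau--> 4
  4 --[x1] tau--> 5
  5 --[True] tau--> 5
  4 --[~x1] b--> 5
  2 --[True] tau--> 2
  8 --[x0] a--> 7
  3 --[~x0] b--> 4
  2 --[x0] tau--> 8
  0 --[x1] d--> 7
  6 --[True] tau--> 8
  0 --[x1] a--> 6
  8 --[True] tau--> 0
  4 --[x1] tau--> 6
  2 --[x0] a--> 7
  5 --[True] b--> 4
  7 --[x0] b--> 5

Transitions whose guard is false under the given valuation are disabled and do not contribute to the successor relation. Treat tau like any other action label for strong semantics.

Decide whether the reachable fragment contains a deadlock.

Answer: DEADLOCK-FREE

Analysis:
R = {0,4,5,6,7,8}
  0: a→6  d→7  tau→4  [deg 3]
  4: tau→5  tau→6  [deg 2]
  5: a→8  b→4  tau→5  [deg 3]
  6: a→5  tau→8  [deg 2]
  7: b→5  [deg 1]
  8: a→7  tau→0  tau→7  [deg 3]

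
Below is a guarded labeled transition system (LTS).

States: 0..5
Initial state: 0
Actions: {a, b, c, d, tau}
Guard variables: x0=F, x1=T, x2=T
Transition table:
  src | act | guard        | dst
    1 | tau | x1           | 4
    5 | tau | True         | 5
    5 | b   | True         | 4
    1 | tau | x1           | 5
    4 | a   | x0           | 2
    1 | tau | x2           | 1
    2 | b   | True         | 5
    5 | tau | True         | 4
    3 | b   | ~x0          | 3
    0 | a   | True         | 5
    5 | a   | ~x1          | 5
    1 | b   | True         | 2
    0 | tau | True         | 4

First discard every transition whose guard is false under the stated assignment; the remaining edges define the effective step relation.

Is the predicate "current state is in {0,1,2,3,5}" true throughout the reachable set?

Answer: INVARIANT VIOLATED at state 4

Trace:
Inv-set: {0,1,2,3,5}
Reachable = {0,4,5}
  0: ✓
  4: ✗ unsafe
  5: ✓
counterexample path to 4: tau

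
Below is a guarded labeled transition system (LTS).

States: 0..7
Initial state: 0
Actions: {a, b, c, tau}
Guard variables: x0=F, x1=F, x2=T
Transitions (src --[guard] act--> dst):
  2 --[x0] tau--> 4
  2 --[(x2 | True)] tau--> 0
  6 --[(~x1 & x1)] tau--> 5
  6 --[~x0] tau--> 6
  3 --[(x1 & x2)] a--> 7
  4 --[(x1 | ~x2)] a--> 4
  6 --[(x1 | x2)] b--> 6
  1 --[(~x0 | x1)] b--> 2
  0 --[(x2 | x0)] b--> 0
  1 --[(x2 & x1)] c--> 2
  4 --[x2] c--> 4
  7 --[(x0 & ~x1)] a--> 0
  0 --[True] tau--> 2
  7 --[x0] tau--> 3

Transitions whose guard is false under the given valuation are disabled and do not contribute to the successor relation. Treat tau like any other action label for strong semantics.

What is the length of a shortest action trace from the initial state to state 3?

Breadth-first toward 3:
  L0 = {0}
  L1 = {2}
3 never appears.

Answer: UNREACHABLE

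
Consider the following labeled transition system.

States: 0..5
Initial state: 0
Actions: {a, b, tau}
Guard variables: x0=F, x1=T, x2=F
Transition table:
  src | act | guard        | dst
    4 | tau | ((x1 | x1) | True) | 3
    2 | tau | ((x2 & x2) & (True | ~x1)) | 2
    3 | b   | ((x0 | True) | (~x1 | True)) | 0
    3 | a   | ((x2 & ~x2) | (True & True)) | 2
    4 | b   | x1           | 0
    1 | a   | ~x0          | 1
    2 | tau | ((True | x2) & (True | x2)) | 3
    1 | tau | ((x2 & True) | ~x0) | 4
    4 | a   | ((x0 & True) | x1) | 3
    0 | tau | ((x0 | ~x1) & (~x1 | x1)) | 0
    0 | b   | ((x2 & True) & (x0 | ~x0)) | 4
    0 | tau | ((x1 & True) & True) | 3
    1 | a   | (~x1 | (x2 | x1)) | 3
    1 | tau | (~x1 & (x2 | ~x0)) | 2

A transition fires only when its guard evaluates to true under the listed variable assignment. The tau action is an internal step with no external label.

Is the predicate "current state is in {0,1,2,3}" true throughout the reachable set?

Answer: INVARIANT HOLDS

Working:
Safe = {0,1,2,3}
Reach set: {0,2,3}
  0: safe
  2: safe
  3: safe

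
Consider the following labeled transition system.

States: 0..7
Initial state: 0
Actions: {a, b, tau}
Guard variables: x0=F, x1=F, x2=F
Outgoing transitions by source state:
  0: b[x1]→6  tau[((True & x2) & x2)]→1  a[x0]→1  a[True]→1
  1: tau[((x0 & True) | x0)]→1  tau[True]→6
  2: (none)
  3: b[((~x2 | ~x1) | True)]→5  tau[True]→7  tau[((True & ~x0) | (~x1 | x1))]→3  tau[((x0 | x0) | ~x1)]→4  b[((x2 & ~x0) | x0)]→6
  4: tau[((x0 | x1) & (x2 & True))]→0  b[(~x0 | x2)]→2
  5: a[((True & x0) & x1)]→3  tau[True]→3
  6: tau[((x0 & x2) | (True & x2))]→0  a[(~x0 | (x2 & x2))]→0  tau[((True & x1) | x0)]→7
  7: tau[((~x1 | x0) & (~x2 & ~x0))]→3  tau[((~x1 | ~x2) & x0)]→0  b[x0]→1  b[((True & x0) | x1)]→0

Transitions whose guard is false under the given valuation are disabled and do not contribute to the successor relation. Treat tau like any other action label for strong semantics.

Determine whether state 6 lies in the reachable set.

Answer: REACHABLE

Working:
10 transition(s) survive guard evaluation.
depth 0: {0}
depth 1: {1}  total {0,1}
depth 2: {6}  total {0,1,6}
Reach set: {0,1,6}
Path to 6: a·tau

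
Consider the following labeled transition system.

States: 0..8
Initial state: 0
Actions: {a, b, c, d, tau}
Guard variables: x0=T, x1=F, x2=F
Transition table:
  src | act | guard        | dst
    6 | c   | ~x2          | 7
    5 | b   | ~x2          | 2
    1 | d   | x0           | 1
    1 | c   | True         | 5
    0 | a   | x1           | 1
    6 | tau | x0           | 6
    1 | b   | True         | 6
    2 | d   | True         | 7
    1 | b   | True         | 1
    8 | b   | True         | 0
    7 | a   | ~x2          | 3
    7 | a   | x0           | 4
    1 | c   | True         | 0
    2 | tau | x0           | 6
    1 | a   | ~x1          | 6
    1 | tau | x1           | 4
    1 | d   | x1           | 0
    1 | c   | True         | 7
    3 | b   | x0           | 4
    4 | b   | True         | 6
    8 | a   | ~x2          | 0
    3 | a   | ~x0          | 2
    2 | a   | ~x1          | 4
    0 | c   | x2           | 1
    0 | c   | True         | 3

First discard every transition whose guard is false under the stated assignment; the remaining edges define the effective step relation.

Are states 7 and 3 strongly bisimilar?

Answer: NOT BISIMILAR

Analysis:
Compute ~ classes (split until stable):
  round 0: {{0,1,2,3,4,5,6,7,8}}
  round 1: {{0},{1},{2},{3,4,5},{6},{7},{8}}
  round 2: {{0},{1},{2},{3},{4},{5},{6},{7},{8}}
Fixed point at round 3; 9 class(es).
class of 7: {7}; class of 3: {3}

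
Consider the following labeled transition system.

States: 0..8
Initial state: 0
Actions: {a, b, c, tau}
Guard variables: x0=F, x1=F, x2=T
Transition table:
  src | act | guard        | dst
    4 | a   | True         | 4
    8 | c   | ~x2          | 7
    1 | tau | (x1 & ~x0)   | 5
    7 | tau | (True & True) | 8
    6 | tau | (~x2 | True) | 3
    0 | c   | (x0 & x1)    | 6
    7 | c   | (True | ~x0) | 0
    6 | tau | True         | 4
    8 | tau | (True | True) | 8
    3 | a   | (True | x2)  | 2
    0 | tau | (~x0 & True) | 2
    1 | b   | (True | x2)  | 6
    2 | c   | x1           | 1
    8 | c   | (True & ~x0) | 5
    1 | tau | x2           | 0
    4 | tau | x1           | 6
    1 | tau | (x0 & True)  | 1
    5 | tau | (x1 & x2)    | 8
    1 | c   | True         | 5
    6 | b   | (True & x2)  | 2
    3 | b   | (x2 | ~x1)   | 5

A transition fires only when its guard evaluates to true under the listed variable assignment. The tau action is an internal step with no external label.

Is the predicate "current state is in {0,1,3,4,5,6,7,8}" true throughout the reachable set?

Allowed set {0,1,3,4,5,6,7,8}
Reach set: {0,2}
  0: ✓
  2: VIOLATES
witness against invariant: tau → 2

Answer: INVARIANT VIOLATED at state 2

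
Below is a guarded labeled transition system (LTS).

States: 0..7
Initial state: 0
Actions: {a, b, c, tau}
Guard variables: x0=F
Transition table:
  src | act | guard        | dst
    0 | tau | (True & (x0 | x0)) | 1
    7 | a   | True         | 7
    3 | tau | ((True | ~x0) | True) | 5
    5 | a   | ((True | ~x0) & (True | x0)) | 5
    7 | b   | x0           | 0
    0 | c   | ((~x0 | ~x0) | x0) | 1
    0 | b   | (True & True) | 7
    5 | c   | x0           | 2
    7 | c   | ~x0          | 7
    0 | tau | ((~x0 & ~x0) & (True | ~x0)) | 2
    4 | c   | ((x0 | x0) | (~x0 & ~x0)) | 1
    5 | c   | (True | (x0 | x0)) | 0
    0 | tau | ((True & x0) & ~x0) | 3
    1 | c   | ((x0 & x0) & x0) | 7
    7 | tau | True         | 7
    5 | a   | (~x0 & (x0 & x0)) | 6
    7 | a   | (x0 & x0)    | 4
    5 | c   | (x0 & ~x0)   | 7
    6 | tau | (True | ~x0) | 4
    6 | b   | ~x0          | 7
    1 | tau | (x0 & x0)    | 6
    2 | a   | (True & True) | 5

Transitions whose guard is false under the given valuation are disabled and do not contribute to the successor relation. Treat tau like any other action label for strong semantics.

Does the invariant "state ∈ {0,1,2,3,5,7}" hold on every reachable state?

Allowed set {0,1,2,3,5,7}
Reachable = {0,1,2,5,7}
  0: ✓
  1: ✓
  2: ✓
  5: ✓
  7: ✓

Answer: INVARIANT HOLDS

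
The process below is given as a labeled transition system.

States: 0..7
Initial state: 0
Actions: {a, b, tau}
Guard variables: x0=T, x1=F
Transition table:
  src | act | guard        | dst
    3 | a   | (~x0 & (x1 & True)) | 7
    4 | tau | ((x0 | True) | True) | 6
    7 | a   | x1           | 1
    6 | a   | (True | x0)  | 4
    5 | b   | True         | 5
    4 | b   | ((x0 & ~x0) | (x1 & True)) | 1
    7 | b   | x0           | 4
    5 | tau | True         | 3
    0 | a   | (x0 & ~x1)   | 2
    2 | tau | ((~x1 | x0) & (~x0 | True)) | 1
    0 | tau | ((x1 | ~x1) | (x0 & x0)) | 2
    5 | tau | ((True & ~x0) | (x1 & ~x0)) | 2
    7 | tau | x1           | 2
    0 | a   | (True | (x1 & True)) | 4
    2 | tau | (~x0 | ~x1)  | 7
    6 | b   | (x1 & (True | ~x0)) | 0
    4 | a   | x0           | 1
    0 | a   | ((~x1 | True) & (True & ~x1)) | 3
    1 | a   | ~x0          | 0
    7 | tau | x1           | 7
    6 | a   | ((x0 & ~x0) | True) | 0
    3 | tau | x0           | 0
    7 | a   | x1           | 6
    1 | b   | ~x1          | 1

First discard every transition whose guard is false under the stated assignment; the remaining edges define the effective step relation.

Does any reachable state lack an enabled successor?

Answer: DEADLOCK-FREE

Trace:
R = {0,1,2,3,4,6,7}
  0: a→2  a→3  a→4  tau→2  [4 exit(s)]
  1: b→1  [1 exit(s)]
  2: tau→1  tau→7  [2 exit(s)]
  3: tau→0  [1 exit(s)]
  4: a→1  tau→6  [2 exit(s)]
  6: a→0  a→4  [2 exit(s)]
  7: b→4  [1 exit(s)]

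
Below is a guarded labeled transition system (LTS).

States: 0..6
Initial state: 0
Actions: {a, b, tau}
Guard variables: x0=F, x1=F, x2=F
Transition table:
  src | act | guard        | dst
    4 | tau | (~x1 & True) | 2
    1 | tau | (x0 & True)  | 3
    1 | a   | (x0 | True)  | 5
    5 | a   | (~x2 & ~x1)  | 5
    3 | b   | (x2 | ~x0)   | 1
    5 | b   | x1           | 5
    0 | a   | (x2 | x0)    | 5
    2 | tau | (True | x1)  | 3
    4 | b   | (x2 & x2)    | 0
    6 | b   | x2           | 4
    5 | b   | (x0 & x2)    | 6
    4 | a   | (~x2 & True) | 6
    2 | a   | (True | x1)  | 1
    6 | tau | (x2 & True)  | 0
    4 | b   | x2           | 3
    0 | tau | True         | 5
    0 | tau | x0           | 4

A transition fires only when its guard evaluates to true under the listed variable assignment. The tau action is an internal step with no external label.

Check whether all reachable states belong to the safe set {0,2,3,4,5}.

Answer: INVARIANT HOLDS

Working:
Inv-set: {0,2,3,4,5}
Reachable = {0,5}
  0: ✓
  5: ✓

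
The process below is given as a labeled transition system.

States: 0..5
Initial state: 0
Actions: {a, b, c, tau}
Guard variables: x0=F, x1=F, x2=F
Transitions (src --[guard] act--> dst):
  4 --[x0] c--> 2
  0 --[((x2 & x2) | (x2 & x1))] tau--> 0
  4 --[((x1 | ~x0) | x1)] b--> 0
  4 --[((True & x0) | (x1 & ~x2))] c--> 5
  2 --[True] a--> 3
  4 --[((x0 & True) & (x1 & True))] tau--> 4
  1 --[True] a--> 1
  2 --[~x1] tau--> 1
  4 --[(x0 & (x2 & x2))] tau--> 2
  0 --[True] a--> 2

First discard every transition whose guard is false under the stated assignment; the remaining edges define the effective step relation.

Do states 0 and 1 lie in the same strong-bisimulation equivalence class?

Refine partition for ~:
  round 0: {{0,1,2,3,4,5}}
  round 1: {{0,1},{2},{3,5},{4}}
  round 2: {{0},{1},{2},{3,5},{4}}
5 equivalence class(es) (converged in 3)
0∈{0}, 1∈{1}

Answer: NOT BISIMILAR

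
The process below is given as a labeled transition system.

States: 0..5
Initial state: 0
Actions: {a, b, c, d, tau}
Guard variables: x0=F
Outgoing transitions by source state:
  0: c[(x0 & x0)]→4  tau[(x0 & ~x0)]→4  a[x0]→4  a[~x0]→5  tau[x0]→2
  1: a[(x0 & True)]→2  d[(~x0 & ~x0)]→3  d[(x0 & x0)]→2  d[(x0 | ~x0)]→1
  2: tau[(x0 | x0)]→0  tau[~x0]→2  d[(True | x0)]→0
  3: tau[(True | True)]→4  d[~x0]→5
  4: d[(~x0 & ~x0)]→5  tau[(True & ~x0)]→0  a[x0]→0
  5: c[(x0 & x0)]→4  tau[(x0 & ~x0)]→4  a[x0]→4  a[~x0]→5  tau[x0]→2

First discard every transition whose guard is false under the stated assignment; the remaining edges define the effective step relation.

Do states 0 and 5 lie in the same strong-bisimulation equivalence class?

Answer: BISIMILAR

Working:
Compute ~ classes (split until stable):
  P[0] = {{0,1,2,3,4,5}}
  P[1] = {{0,5},{1},{2,3,4}}
  P[2] = {{0,5},{1},{2,3},{4}}
  P[3] = {{0,5},{1},{2},{3},{4}}
5 equivalence class(es) (converged in 4)
0∈{0,5}, 5∈{0,5}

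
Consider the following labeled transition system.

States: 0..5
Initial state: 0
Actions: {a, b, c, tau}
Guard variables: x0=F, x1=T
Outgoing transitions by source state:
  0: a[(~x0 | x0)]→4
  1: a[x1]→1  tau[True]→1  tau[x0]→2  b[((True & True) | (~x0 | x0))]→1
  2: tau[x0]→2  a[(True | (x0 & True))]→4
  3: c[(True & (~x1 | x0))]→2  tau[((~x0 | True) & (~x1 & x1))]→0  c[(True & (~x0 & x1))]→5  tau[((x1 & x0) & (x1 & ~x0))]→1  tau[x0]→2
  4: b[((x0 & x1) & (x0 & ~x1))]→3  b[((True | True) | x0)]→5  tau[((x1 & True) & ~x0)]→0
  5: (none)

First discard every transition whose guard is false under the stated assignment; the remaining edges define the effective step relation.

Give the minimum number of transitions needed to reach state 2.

Answer: UNREACHABLE

Analysis:
Breadth-first toward 2:
  L0 = {0}
  L1 = {4}
  L2 = {5}
2 never appears.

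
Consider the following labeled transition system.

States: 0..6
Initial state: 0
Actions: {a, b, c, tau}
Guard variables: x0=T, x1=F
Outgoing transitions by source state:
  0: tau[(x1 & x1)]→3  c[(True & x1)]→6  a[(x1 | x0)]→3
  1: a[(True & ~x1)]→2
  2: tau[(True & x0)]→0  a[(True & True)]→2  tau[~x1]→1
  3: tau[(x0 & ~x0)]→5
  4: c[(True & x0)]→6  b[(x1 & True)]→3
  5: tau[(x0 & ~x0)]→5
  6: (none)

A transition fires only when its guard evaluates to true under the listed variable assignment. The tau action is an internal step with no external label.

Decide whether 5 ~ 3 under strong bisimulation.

Answer: BISIMILAR

Working:
Refine partition for ~:
  P[0] = {{0,1,2,3,4,5,6}}
  P[1] = {{0,1},{2},{3,5,6},{4}}
  P[2] = {{0},{1},{2},{3,5,6},{4}}
stable after 3 split(s): 5 block(s)
[5]={3,5,6}  [3]={3,5,6}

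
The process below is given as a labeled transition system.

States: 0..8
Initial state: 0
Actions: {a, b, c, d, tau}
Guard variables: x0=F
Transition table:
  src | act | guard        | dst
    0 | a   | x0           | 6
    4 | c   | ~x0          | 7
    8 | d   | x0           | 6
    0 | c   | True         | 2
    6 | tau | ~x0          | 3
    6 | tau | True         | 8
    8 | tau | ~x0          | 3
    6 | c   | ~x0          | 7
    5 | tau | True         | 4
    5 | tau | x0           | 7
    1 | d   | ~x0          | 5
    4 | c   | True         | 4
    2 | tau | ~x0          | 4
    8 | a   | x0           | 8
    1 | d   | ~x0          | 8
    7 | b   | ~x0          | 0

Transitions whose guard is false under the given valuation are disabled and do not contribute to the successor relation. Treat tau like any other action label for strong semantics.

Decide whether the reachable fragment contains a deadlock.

Reach set: {0,2,4,7}
  0: c→2  [1 out]
  2: tau→4  [1 out]
  4: c→4  c→7  [2 out]
  7: b→0  [1 out]

Answer: DEADLOCK-FREE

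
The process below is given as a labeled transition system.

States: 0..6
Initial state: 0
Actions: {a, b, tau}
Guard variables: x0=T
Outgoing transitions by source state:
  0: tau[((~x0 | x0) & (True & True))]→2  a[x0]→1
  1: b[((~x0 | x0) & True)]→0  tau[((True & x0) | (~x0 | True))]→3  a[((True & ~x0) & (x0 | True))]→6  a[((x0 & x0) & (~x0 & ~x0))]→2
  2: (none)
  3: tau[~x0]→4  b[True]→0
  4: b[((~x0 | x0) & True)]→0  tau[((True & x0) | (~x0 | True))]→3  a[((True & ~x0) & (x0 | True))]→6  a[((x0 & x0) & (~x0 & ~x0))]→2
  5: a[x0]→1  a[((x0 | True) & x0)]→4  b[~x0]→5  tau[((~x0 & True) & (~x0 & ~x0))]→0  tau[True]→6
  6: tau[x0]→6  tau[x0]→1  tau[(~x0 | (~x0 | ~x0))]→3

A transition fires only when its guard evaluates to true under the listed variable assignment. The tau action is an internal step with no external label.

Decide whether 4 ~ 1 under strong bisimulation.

Refine partition for ~:
  round 0: {{0,1,2,3,4,5,6}}
  round 1: {{0,5},{1,4},{2},{3},{6}}
  round 2: {{0},{1,4},{2},{3},{5},{6}}
Fixed point at round 3; 6 class(es).
class of 4: {1,4}; class of 1: {1,4}

Answer: BISIMILAR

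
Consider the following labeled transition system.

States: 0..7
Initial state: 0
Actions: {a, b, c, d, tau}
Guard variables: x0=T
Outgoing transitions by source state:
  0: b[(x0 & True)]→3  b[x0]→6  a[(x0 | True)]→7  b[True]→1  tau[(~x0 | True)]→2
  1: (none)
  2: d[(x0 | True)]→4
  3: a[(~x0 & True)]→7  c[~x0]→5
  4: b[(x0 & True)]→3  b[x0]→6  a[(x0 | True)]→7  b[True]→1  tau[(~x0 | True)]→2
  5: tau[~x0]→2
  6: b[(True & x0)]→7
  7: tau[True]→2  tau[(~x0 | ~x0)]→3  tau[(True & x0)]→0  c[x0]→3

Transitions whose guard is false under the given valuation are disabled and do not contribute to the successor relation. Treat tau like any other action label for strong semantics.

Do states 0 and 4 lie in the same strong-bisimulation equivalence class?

Bisimulation quotient by refinement:
  round 0: {{0,1,2,3,4,5,6,7}}
  round 1: {{0,4},{1,3,5},{2},{6},{7}}
5 equivalence class(es) (converged in 2)
0∈{0,4}, 4∈{0,4}

Answer: BISIMILAR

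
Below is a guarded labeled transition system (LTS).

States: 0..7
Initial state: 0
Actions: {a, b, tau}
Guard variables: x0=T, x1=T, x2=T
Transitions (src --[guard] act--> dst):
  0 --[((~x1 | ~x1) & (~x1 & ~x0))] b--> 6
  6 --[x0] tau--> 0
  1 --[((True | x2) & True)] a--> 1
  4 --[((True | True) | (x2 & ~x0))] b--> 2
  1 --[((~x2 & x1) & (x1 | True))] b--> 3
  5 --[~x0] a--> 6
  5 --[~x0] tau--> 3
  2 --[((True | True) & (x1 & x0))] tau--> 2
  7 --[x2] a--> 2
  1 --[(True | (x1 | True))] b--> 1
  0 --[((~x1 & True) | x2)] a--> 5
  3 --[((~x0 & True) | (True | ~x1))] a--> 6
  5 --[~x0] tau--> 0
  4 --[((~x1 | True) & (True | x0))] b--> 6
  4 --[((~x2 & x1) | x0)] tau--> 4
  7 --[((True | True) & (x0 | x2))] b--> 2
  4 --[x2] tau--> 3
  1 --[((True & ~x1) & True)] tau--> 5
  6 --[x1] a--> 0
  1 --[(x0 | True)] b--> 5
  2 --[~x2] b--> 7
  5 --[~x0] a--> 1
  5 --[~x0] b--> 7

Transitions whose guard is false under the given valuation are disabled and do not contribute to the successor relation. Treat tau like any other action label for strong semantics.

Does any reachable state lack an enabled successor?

Answer: DEADLOCK at state 5

Analysis:
Reach set: {0,5}
  0: a→5  [1 exit(s)]
  5: ∅  [STUCK]
Path to 5: a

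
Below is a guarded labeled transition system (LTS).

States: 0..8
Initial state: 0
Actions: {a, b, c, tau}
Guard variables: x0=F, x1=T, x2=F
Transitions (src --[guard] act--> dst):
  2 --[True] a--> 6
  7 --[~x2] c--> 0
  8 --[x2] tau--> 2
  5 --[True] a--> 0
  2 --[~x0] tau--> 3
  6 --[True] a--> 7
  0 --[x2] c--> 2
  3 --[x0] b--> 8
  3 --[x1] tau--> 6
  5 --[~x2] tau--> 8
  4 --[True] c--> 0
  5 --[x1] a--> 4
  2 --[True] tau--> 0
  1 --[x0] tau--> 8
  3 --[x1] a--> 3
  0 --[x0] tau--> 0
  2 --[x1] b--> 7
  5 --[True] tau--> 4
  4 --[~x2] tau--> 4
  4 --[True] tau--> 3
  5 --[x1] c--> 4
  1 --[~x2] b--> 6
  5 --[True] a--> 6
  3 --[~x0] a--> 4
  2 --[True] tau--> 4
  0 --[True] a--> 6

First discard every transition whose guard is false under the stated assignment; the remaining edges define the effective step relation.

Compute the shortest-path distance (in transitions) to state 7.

Answer: 2

Working:
Layered search for 7:
  L0 = {0}
  L1 = {6}
  L2 = {7}
7 enters at depth 2; path a·a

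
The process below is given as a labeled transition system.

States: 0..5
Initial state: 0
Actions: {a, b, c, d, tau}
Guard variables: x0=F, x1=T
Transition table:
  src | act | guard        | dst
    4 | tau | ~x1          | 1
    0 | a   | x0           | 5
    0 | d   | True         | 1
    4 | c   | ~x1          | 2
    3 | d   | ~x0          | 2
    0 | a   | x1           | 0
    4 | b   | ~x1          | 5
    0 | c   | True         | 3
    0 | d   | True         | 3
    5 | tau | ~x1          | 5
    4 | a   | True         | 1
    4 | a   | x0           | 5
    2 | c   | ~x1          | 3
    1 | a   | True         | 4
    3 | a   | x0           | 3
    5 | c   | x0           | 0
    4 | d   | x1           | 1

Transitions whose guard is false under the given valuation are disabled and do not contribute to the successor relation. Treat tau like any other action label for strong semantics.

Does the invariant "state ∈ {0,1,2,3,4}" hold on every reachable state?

Answer: INVARIANT HOLDS

Trace:
Allowed set {0,1,2,3,4}
Reachable = {0,1,2,3,4}
  0: safe
  1: safe
  2: safe
  3: safe
  4: safe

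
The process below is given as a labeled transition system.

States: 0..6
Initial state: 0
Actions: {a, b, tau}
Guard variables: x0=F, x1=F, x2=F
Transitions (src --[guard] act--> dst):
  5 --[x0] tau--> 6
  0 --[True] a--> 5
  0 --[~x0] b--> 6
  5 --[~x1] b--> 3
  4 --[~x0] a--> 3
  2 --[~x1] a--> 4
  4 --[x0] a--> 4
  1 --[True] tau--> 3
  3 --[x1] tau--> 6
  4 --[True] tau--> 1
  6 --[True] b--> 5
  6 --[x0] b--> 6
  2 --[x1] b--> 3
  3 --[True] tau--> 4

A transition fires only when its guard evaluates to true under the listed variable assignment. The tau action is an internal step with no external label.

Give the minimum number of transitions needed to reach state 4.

Answer: 3

Trace:
Layered search for 4:
  L0 = {0}
  L1 = {5,6}
  L2 = {3}
  L3 = {4}
depth(4)=3, e.g. a·b·tau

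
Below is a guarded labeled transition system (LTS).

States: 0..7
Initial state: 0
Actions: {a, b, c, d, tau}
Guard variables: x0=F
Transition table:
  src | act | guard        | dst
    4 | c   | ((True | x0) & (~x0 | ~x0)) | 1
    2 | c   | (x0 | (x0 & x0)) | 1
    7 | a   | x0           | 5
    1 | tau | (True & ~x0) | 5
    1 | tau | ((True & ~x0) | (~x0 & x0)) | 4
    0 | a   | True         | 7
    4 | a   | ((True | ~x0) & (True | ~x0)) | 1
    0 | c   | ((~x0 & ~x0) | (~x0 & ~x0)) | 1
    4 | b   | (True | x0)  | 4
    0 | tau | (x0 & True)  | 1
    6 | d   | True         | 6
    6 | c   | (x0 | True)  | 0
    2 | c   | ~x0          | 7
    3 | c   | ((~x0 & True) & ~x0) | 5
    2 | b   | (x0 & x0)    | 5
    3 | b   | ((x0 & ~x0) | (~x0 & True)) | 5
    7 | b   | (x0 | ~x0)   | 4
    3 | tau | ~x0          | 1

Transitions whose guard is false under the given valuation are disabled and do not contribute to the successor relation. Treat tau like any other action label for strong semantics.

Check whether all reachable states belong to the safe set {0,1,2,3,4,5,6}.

Allowed set {0,1,2,3,4,5,6}
Reachable = {0,1,4,5,7}
  0: ok
  1: ok
  4: ok
  5: ok
  7: ✗ unsafe
witness against invariant: a → 7

Answer: INVARIANT VIOLATED at state 7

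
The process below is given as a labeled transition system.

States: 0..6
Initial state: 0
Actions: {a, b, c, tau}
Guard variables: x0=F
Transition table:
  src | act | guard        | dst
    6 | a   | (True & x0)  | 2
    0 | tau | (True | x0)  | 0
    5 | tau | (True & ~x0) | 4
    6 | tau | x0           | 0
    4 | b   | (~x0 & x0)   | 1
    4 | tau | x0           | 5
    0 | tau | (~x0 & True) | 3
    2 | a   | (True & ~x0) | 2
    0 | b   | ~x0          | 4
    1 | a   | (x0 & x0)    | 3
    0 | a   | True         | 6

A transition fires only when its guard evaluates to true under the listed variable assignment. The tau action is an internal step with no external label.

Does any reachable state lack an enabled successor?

Answer: DEADLOCK at state 3

Working:
R = {0,3,4,6}
  0: a→6  b→4  tau→0  tau→3  [deg 4]
  3: ∅  [STUCK]
  4: ∅  [STUCK]
  6: ∅  [STUCK]
witness 3: tau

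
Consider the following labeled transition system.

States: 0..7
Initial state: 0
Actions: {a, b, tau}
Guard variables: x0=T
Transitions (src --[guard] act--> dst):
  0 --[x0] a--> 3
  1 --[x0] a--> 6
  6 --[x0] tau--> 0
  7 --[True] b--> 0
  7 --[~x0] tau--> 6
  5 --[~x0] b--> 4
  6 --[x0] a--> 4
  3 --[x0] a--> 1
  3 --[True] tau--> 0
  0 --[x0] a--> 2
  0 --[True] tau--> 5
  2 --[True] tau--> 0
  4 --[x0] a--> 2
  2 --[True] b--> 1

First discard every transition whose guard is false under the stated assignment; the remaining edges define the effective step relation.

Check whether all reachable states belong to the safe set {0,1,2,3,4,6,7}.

Answer: INVARIANT VIOLATED at state 5

Trace:
Safe = {0,1,2,3,4,6,7}
Reachable = {0,1,2,3,4,5,6}
  0: safe
  1: safe
  2: safe
  3: safe
  4: safe
  5: outside
  6: safe
witness against invariant: tau → 5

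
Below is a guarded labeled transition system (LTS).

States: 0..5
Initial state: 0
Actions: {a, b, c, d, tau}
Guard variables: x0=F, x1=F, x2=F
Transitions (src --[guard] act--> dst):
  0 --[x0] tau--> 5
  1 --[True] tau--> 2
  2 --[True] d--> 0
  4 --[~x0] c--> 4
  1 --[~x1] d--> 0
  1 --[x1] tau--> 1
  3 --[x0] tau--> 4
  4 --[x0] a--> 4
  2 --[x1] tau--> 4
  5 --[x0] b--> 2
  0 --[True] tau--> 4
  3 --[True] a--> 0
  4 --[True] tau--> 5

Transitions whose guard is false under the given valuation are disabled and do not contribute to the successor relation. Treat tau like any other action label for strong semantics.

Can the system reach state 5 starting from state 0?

Answer: REACHABLE

Trace:
After dropping false guards: 7 live edges.
depth 0: {0}
depth 1: {4}  cumulative {0,4}
depth 2: {5}  cumulative {0,4,5}
Reachable = {0,4,5}
Path to 5: tau·tau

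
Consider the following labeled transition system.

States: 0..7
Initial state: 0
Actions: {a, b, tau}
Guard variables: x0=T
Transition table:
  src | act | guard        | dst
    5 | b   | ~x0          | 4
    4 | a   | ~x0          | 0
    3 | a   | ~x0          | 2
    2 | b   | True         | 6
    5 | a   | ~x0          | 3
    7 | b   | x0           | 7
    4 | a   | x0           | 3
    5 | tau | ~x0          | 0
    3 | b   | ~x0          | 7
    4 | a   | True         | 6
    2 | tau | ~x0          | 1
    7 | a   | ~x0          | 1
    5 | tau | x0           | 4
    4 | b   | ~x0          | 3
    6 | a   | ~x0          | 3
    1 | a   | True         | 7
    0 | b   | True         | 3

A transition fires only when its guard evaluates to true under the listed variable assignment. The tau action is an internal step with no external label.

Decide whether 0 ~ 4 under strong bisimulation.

Answer: NOT BISIMILAR

Analysis:
Bisimulation quotient by refinement:
  round 0: {{0,1,2,3,4,5,6,7}}
  round 1: {{0,2,7},{1,4},{3,6},{5}}
  round 2: {{0,2},{1},{3,6},{4},{5},{7}}
stable after 3 split(s): 6 block(s)
class of 0: {0,2}; class of 4: {4}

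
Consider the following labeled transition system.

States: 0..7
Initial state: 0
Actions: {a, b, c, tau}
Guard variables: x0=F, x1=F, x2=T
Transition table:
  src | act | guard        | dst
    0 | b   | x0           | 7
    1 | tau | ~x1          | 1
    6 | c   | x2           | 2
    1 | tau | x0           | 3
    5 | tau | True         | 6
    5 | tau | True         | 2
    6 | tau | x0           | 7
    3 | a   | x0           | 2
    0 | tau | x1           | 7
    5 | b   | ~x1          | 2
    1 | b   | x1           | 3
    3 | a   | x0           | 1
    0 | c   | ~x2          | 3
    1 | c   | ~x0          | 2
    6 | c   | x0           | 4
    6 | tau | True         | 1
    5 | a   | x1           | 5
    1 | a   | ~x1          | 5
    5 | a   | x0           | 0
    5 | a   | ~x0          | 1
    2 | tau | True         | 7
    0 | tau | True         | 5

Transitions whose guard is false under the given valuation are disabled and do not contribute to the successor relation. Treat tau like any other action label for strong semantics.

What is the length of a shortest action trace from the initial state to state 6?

Answer: 2

Trace:
Breadth-first toward 6:
  Layer 0: {0}
  Layer 1: {5}
  Layer 2: {1,2,6}
first hit 6 at d=2 via tau·tau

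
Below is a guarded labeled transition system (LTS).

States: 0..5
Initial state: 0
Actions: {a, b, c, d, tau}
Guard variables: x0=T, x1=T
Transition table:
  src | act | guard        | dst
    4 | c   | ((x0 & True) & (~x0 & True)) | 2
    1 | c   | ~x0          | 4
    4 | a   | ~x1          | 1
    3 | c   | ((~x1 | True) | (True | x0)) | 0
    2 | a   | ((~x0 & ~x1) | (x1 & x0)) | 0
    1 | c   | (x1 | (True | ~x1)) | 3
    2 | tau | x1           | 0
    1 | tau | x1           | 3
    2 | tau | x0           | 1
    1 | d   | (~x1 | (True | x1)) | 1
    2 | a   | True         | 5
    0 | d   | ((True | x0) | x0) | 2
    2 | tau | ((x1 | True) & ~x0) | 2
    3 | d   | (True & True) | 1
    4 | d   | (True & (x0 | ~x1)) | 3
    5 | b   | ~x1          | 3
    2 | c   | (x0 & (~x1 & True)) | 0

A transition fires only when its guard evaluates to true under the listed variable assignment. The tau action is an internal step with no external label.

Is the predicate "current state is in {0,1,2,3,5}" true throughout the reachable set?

Answer: INVARIANT HOLDS

Analysis:
Safe = {0,1,2,3,5}
R = {0,1,2,3,5}
  0: ok
  1: ok
  2: ok
  3: ok
  5: ok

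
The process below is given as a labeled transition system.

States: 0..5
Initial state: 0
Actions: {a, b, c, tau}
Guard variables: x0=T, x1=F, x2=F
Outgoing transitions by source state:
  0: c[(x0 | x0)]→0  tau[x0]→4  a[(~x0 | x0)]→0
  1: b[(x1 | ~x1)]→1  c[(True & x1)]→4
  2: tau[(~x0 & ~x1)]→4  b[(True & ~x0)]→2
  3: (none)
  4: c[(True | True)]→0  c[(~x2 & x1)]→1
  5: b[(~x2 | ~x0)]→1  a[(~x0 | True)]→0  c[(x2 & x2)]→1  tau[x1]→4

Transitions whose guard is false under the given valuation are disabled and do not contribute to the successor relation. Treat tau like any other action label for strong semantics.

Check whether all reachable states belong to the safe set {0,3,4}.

Answer: INVARIANT HOLDS

Working:
Inv-set: {0,3,4}
Reach set: {0,4}
  0: ✓
  4: ✓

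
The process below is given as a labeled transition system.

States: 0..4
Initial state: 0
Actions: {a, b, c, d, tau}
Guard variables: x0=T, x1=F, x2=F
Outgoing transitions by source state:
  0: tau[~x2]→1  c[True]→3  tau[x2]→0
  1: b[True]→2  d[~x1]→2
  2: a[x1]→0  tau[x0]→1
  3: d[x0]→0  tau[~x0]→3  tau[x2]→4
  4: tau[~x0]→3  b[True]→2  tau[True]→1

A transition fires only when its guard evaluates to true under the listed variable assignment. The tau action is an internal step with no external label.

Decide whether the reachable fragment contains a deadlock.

Reachable = {0,1,2,3}
  0: c→3  tau→1  [deg 2]
  1: b→2  d→2  [deg 2]
  2: tau→1  [deg 1]
  3: d→0  [deg 1]

Answer: DEADLOCK-FREE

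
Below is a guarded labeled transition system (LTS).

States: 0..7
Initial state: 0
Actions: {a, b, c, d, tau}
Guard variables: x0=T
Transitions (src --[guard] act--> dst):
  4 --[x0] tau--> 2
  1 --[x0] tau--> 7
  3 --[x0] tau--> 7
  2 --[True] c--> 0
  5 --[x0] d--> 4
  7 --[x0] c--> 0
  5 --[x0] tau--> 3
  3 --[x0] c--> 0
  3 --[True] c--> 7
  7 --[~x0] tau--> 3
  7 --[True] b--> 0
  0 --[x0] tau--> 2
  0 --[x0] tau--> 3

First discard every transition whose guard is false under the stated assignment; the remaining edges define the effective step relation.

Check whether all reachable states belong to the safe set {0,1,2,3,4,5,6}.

Answer: INVARIANT VIOLATED at state 7

Working:
Allowed set {0,1,2,3,4,5,6}
R = {0,2,3,7}
  0: ok
  2: ok
  3: ok
  7: ✗ unsafe
witness against invariant: tau·tau → 7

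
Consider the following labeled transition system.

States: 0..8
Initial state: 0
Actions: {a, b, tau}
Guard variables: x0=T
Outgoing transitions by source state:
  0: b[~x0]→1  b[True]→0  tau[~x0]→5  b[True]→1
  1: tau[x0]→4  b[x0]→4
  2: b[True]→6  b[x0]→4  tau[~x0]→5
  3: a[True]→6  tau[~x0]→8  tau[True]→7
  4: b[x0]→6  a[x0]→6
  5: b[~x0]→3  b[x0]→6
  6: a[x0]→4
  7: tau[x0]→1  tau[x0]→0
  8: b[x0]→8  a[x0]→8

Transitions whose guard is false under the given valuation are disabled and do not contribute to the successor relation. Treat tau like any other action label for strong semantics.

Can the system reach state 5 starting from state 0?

Answer: UNREACHABLE

Trace:
16 transition(s) survive guard evaluation.
L0 = {0}
L1 = {1}  total {0,1}
L2 = {4}  total {0,1,4}
L3 = {6}  total {0,1,4,6}
Reachable = {0,1,4,6}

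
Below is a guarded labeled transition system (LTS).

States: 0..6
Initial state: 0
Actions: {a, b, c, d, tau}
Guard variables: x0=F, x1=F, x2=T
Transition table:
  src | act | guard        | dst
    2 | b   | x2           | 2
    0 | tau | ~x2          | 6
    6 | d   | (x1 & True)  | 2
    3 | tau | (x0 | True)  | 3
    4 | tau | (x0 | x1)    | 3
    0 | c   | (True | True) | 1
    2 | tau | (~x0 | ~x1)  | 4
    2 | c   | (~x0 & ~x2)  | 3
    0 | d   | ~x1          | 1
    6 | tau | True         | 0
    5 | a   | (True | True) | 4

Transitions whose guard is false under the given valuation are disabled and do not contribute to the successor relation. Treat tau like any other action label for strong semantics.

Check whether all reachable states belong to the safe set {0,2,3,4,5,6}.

Safe = {0,2,3,4,5,6}
Reachable = {0,1}
  0: ✓
  1: ✗ unsafe
reach 1 via c — violates

Answer: INVARIANT VIOLATED at state 1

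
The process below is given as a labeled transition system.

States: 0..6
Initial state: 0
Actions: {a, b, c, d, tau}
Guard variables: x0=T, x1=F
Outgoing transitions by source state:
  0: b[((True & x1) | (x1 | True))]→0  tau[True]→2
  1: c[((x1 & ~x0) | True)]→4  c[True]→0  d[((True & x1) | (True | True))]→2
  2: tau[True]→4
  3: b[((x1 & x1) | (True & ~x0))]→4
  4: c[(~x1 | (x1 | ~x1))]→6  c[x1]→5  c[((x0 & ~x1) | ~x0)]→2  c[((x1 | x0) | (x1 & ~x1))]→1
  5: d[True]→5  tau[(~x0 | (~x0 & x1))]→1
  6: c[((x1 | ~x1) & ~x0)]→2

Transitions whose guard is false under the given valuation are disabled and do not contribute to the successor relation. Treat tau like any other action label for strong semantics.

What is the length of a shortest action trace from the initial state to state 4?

Layered search for 4:
  L0 = {0}
  L1 = {2}
  L2 = {4}
4 enters at depth 2; path tau·tau

Answer: 2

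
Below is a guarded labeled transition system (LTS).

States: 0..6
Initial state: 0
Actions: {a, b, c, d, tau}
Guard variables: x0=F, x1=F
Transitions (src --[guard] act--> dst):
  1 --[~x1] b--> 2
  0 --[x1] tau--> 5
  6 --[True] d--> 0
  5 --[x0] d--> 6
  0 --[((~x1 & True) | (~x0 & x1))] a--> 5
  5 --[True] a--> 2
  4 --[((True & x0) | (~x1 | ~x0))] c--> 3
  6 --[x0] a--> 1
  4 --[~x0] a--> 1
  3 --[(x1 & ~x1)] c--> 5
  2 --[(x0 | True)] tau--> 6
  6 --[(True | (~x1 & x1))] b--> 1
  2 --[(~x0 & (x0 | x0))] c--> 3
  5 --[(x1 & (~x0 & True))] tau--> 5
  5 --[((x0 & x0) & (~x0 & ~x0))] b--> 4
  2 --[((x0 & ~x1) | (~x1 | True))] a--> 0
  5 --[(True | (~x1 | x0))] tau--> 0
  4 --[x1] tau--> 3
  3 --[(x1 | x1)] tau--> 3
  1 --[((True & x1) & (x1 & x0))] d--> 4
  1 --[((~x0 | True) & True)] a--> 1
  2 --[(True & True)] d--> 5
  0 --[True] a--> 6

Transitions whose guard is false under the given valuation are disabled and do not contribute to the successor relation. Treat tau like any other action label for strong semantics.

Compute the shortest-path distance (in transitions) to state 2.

Layered search for 2:
  L0 = {0}
  L1 = {5,6}
  L2 = {1,2}
first hit 2 at d=2 via a·a

Answer: 2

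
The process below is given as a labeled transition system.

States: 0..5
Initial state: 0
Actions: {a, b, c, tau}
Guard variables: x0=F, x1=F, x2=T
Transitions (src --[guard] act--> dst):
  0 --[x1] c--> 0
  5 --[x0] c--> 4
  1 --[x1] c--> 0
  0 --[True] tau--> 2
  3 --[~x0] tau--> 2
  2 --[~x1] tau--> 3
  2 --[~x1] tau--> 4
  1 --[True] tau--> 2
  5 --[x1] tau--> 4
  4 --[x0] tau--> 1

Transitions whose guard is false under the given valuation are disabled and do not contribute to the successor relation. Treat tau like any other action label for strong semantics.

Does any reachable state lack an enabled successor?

Answer: DEADLOCK at state 4

Working:
R = {0,2,3,4}
  0: tau→2  [deg 1]
  2: tau→3  tau→4  [deg 2]
  3: tau→2  [deg 1]
  4: ∅  [no exit]
trace reaching 4: tau·tau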